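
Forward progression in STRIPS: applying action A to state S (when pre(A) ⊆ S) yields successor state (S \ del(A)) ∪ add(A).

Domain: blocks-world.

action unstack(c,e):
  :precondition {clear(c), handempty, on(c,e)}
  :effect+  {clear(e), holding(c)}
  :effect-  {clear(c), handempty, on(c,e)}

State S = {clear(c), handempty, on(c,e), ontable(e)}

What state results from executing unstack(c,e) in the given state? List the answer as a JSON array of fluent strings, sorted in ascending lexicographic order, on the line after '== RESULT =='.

Progress:
  pre ⊆ S: {clear(c), handempty, on(c,e)} ⊆ S  — applicable
  S \ del = {ontable(e)}
  ∪ add   = {clear(e), holding(c), ontable(e)}

== RESULT ==
["clear(e)", "holding(c)", "ontable(e)"]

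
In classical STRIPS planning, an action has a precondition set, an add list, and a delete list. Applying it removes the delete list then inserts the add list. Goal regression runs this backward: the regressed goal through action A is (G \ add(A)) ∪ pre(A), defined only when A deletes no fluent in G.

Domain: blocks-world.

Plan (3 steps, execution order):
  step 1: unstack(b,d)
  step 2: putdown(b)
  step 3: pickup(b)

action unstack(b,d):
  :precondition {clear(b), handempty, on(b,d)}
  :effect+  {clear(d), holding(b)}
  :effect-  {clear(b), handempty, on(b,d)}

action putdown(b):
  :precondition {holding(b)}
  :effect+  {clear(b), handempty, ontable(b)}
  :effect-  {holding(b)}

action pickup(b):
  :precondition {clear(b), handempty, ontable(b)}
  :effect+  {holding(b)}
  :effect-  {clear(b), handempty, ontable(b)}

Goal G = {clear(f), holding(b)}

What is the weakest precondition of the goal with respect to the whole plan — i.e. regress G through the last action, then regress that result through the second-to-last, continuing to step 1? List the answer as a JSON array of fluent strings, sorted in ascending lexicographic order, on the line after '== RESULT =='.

Work backward from the goal:
  through step 3 (pickup(b)): drop {holding(b)}, keep {clear(f)}, require {clear(b), handempty, ontable(b)}
    → {clear(b), clear(f), handempty, ontable(b)}
  through step 2 (putdown(b)): drop {clear(b), handempty, ontable(b)}, keep {clear(f)}, require {holding(b)}
    → {clear(f), holding(b)}
  through step 1 (unstack(b,d)): drop {holding(b)}, keep {clear(f)}, require {clear(b), handempty, on(b,d)}
    → {clear(b), clear(f), handempty, on(b,d)}

== RESULT ==
["clear(b)", "clear(f)", "handempty", "on(b,d)"]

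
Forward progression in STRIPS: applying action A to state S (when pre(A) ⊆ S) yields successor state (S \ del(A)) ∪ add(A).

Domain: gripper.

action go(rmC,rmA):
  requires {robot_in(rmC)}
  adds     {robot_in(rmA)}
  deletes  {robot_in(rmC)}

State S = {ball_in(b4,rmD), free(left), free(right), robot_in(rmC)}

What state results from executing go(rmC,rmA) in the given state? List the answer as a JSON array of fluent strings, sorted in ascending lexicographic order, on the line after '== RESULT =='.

Compute (S \ del) ∪ add:
  pre ⊆ S: {robot_in(rmC)} ⊆ S  — applicable
  S \ del = {ball_in(b4,rmD), free(left), free(right)}
  ∪ add   = {ball_in(b4,rmD), free(left), free(right), robot_in(rmA)}

== RESULT ==
["ball_in(b4,rmD)", "free(left)", "free(right)", "robot_in(rmA)"]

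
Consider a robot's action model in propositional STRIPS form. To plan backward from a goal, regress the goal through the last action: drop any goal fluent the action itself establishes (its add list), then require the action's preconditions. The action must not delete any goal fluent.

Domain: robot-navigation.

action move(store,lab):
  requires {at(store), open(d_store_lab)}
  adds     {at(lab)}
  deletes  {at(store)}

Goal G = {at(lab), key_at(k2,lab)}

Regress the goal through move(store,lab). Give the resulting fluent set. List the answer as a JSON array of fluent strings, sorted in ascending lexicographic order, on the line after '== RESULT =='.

Compute (G \ add) ∪ pre:
  G ∩ del = {}  (empty — regression defined)
  G \ add = {at(lab), key_at(k2,lab)} \ {at(lab)} = {key_at(k2,lab)}
  ∪ pre   = {key_at(k2,lab)} ∪ {at(store), open(d_store_lab)}
          = {at(store), key_at(k2,lab), open(d_store_lab)}

== RESULT ==
["at(store)", "key_at(k2,lab)", "open(d_store_lab)"]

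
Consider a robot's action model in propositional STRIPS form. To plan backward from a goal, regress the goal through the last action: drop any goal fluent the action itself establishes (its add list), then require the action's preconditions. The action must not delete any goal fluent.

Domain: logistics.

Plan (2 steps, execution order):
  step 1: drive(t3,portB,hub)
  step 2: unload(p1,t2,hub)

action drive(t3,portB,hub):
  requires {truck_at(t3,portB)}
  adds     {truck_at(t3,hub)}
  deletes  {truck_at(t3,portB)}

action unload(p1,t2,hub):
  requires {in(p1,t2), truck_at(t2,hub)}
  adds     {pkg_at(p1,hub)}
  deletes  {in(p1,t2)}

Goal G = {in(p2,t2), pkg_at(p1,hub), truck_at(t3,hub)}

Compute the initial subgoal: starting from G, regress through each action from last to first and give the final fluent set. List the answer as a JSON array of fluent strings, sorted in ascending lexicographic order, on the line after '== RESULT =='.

Regress step by step:
  through step 2 (unload(p1,t2,hub)): drop {pkg_at(p1,hub)}, keep {in(p2,t2), truck_at(t3,hub)}, require {in(p1,t2), truck_at(t2,hub)}
    → {in(p1,t2), in(p2,t2), truck_at(t2,hub), truck_at(t3,hub)}
  through step 1 (drive(t3,portB,hub)): drop {truck_at(t3,hub)}, keep {in(p1,t2), in(p2,t2), truck_at(t2,hub)}, require {truck_at(t3,portB)}
    → {in(p1,t2), in(p2,t2), truck_at(t2,hub), truck_at(t3,portB)}

== RESULT ==
["in(p1,t2)", "in(p2,t2)", "truck_at(t2,hub)", "truck_at(t3,portB)"]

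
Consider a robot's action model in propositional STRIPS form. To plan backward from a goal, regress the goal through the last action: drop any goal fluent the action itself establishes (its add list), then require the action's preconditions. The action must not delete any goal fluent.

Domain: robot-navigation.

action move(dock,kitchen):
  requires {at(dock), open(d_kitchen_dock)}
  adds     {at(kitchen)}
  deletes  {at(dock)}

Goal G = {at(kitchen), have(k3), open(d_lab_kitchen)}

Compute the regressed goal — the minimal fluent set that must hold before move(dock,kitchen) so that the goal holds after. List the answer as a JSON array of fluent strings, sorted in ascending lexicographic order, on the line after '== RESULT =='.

Compute (G \ add) ∪ pre:
  G ∩ del = {}  (empty — regression defined)
  G \ add = {at(kitchen), have(k3), open(d_lab_kitchen)} \ {at(kitchen)} = {have(k3), open(d_lab_kitchen)}
  ∪ pre   = {have(k3), open(d_lab_kitchen)} ∪ {at(dock), open(d_kitchen_dock)}
          = {at(dock), have(k3), open(d_kitchen_dock), open(d_lab_kitchen)}

== RESULT ==
["at(dock)", "have(k3)", "open(d_kitchen_dock)", "open(d_lab_kitchen)"]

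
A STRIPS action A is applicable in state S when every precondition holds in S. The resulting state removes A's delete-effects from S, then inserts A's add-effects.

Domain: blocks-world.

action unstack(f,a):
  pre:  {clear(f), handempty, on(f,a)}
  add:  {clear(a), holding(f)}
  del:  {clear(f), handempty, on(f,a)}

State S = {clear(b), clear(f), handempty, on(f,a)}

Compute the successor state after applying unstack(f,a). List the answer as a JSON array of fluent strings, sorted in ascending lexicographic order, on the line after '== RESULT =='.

Progress:
  pre ⊆ S: {clear(f), handempty, on(f,a)} ⊆ S  — applicable
  S \ del = {clear(b)}
  ∪ add   = {clear(a), clear(b), holding(f)}

== RESULT ==
["clear(a)", "clear(b)", "holding(f)"]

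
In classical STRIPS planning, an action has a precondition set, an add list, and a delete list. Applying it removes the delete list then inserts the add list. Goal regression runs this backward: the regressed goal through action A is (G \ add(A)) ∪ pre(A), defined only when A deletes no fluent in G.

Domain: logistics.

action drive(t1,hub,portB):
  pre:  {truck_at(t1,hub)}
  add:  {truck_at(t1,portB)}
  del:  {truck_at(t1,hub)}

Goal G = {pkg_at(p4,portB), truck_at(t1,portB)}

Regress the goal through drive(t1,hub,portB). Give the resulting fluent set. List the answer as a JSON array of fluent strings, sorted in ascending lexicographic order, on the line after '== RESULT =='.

Compute (G \ add) ∪ pre:
  G ∩ del = {}  (empty — regression defined)
  G \ add = {pkg_at(p4,portB), truck_at(t1,portB)} \ {truck_at(t1,portB)} = {pkg_at(p4,portB)}
  ∪ pre   = {pkg_at(p4,portB)} ∪ {truck_at(t1,hub)}
          = {pkg_at(p4,portB), truck_at(t1,hub)}

== RESULT ==
["pkg_at(p4,portB)", "truck_at(t1,hub)"]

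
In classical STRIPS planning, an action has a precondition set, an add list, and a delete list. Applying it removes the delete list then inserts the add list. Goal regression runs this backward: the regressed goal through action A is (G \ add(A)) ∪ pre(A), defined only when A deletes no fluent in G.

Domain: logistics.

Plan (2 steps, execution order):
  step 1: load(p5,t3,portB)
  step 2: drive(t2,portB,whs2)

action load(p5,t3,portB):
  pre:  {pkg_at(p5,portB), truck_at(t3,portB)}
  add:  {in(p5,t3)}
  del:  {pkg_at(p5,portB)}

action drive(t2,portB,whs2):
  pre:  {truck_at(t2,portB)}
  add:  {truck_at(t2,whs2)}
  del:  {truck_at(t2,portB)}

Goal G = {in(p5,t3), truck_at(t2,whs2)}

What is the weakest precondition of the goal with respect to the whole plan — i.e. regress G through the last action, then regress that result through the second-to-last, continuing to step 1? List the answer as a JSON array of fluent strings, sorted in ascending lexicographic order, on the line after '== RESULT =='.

Regress step by step:
  through step 2 (drive(t2,portB,whs2)): drop {truck_at(t2,whs2)}, keep {in(p5,t3)}, require {truck_at(t2,portB)}
    → {in(p5,t3), truck_at(t2,portB)}
  through step 1 (load(p5,t3,portB)): drop {in(p5,t3)}, keep {truck_at(t2,portB)}, require {pkg_at(p5,portB), truck_at(t3,portB)}
    → {pkg_at(p5,portB), truck_at(t2,portB), truck_at(t3,portB)}

== RESULT ==
["pkg_at(p5,portB)", "truck_at(t2,portB)", "truck_at(t3,portB)"]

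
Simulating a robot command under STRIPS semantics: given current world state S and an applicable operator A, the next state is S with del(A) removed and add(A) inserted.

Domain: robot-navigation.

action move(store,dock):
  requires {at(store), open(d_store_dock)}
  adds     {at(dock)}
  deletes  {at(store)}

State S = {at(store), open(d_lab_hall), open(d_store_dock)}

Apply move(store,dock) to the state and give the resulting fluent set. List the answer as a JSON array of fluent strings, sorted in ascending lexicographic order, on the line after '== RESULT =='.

Progress:
  pre ⊆ S: {at(store), open(d_store_dock)} ⊆ S  — applicable
  S \ del = {open(d_lab_hall), open(d_store_dock)}
  ∪ add   = {at(dock), open(d_lab_hall), open(d_store_dock)}

== RESULT ==
["at(dock)", "open(d_lab_hall)", "open(d_store_dock)"]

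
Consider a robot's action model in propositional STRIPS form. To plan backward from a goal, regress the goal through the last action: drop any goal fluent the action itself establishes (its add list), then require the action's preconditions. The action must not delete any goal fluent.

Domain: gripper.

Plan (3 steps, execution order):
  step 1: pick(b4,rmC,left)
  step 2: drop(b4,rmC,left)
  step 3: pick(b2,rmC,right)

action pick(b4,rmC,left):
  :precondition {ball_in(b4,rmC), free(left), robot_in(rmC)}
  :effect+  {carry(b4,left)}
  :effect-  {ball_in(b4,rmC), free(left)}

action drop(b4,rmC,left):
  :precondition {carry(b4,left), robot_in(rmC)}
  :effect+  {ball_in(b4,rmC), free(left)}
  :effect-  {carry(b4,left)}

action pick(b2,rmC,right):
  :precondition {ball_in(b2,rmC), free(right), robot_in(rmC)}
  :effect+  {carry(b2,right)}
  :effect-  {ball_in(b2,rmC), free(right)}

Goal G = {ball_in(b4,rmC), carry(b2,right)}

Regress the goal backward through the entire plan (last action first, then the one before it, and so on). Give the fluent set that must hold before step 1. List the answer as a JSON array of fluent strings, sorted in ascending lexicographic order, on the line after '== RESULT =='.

Regress step by step:
  through step 3 (pick(b2,rmC,right)): drop {carry(b2,right)}, keep {ball_in(b4,rmC)}, require {ball_in(b2,rmC), free(right), robot_in(rmC)}
    → {ball_in(b2,rmC), ball_in(b4,rmC), free(right), robot_in(rmC)}
  through step 2 (drop(b4,rmC,left)): drop {ball_in(b4,rmC)}, keep {ball_in(b2,rmC), free(right), robot_in(rmC)}, require {carry(b4,left), robot_in(rmC)}
    → {ball_in(b2,rmC), carry(b4,left), free(right), robot_in(rmC)}
  through step 1 (pick(b4,rmC,left)): drop {carry(b4,left)}, keep {ball_in(b2,rmC), free(right), robot_in(rmC)}, require {ball_in(b4,rmC), free(left), robot_in(rmC)}
    → {ball_in(b2,rmC), ball_in(b4,rmC), free(left), free(right), robot_in(rmC)}

== RESULT ==
["ball_in(b2,rmC)", "ball_in(b4,rmC)", "free(left)", "free(right)", "robot_in(rmC)"]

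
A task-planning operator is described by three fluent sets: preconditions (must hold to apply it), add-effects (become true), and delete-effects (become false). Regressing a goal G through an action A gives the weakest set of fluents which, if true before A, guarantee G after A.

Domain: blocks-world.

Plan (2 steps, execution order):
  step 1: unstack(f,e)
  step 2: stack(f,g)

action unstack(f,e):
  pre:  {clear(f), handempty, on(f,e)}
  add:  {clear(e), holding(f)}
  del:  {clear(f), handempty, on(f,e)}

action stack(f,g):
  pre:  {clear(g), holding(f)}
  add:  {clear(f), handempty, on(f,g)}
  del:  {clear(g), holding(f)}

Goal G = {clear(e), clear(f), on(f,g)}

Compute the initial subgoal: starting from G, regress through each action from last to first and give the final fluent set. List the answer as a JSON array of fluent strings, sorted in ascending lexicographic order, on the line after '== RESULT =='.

Work backward from the goal:
  through step 2 (stack(f,g)): drop {clear(f), on(f,g)}, keep {clear(e)}, require {clear(g), holding(f)}
    → {clear(e), clear(g), holding(f)}
  through step 1 (unstack(f,e)): drop {clear(e), holding(f)}, keep {clear(g)}, require {clear(f), handempty, on(f,e)}
    → {clear(f), clear(g), handempty, on(f,e)}

== RESULT ==
["clear(f)", "clear(g)", "handempty", "on(f,e)"]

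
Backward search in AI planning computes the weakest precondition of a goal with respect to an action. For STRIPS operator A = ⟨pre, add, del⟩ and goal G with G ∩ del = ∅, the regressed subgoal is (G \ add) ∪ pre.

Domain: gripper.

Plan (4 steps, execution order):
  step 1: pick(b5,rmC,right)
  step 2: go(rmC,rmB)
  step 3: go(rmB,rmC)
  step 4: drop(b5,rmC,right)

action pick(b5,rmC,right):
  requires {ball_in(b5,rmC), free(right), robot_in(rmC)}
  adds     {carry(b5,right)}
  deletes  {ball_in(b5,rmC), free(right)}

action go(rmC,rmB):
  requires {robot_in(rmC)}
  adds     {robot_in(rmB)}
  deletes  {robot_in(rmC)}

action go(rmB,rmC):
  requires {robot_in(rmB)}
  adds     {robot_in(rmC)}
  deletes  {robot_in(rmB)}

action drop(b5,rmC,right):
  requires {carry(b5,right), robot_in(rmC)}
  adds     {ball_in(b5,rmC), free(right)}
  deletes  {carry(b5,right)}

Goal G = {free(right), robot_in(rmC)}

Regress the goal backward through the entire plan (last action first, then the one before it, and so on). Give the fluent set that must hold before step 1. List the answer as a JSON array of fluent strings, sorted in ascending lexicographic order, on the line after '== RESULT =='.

Regress step by step:
  through step 4 (drop(b5,rmC,right)): drop {free(right)}, keep {robot_in(rmC)}, require {carry(b5,right), robot_in(rmC)}
    → {carry(b5,right), robot_in(rmC)}
  through step 3 (go(rmB,rmC)): drop {robot_in(rmC)}, keep {carry(b5,right)}, require {robot_in(rmB)}
    → {carry(b5,right), robot_in(rmB)}
  through step 2 (go(rmC,rmB)): drop {robot_in(rmB)}, keep {carry(b5,right)}, require {robot_in(rmC)}
    → {carry(b5,right), robot_in(rmC)}
  through step 1 (pick(b5,rmC,right)): drop {carry(b5,right)}, keep {robot_in(rmC)}, require {ball_in(b5,rmC), free(right), robot_in(rmC)}
    → {ball_in(b5,rmC), free(right), robot_in(rmC)}

== RESULT ==
["ball_in(b5,rmC)", "free(right)", "robot_in(rmC)"]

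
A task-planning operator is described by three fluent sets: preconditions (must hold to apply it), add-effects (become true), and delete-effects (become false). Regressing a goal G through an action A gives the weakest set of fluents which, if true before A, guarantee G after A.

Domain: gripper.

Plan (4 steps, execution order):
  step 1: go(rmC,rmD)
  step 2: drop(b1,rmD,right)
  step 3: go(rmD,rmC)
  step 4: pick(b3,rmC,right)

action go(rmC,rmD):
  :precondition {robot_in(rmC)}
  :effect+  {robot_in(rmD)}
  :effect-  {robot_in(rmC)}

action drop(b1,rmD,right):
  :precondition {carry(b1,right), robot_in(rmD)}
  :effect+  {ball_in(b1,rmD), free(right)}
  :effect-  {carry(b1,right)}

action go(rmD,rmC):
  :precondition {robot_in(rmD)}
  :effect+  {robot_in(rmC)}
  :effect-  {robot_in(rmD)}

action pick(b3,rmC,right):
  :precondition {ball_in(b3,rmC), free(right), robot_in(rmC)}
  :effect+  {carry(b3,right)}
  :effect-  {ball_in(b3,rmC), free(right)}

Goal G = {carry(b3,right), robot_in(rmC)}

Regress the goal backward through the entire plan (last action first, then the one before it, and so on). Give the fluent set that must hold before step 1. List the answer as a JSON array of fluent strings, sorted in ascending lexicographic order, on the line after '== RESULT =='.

Regress step by step:
  through step 4 (pick(b3,rmC,right)): drop {carry(b3,right)}, keep {robot_in(rmC)}, require {ball_in(b3,rmC), free(right), robot_in(rmC)}
    → {ball_in(b3,rmC), free(right), robot_in(rmC)}
  through step 3 (go(rmD,rmC)): drop {robot_in(rmC)}, keep {ball_in(b3,rmC), free(right)}, require {robot_in(rmD)}
    → {ball_in(b3,rmC), free(right), robot_in(rmD)}
  through step 2 (drop(b1,rmD,right)): drop {free(right)}, keep {ball_in(b3,rmC), robot_in(rmD)}, require {carry(b1,right), robot_in(rmD)}
    → {ball_in(b3,rmC), carry(b1,right), robot_in(rmD)}
  through step 1 (go(rmC,rmD)): drop {robot_in(rmD)}, keep {ball_in(b3,rmC), carry(b1,right)}, require {robot_in(rmC)}
    → {ball_in(b3,rmC), carry(b1,right), robot_in(rmC)}

== RESULT ==
["ball_in(b3,rmC)", "carry(b1,right)", "robot_in(rmC)"]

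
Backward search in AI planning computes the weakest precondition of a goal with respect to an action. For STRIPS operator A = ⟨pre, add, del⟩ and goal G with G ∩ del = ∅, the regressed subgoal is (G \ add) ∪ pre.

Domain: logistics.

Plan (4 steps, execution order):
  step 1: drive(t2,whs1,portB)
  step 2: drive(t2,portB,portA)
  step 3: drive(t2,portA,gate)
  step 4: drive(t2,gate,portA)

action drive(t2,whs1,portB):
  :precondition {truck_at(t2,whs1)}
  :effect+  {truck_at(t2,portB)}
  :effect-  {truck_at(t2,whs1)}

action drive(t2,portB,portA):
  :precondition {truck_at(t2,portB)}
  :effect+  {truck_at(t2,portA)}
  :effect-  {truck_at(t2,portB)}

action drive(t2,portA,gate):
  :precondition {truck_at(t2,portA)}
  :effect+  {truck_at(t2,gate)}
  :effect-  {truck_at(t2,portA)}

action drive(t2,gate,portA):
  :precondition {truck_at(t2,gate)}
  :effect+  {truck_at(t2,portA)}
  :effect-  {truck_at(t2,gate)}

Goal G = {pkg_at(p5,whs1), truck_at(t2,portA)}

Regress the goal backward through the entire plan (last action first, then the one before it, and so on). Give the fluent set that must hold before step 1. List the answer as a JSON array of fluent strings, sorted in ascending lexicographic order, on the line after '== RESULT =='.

Work backward from the goal:
  through step 4 (drive(t2,gate,portA)): drop {truck_at(t2,portA)}, keep {pkg_at(p5,whs1)}, require {truck_at(t2,gate)}
    → {pkg_at(p5,whs1), truck_at(t2,gate)}
  through step 3 (drive(t2,portA,gate)): drop {truck_at(t2,gate)}, keep {pkg_at(p5,whs1)}, require {truck_at(t2,portA)}
    → {pkg_at(p5,whs1), truck_at(t2,portA)}
  through step 2 (drive(t2,portB,portA)): drop {truck_at(t2,portA)}, keep {pkg_at(p5,whs1)}, require {truck_at(t2,portB)}
    → {pkg_at(p5,whs1), truck_at(t2,portB)}
  through step 1 (drive(t2,whs1,portB)): drop {truck_at(t2,portB)}, keep {pkg_at(p5,whs1)}, require {truck_at(t2,whs1)}
    → {pkg_at(p5,whs1), truck_at(t2,whs1)}

== RESULT ==
["pkg_at(p5,whs1)", "truck_at(t2,whs1)"]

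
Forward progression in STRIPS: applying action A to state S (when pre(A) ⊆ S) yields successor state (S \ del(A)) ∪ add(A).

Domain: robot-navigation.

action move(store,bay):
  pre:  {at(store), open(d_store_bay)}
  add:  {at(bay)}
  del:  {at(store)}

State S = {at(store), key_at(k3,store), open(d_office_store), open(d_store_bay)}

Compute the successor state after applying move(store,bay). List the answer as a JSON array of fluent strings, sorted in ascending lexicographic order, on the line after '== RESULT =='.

Progress:
  pre ⊆ S: {at(store), open(d_store_bay)} ⊆ S  — applicable
  S \ del = {key_at(k3,store), open(d_office_store), open(d_store_bay)}
  ∪ add   = {at(bay), key_at(k3,store), open(d_office_store), open(d_store_bay)}

== RESULT ==
["at(bay)", "key_at(k3,store)", "open(d_office_store)", "open(d_store_bay)"]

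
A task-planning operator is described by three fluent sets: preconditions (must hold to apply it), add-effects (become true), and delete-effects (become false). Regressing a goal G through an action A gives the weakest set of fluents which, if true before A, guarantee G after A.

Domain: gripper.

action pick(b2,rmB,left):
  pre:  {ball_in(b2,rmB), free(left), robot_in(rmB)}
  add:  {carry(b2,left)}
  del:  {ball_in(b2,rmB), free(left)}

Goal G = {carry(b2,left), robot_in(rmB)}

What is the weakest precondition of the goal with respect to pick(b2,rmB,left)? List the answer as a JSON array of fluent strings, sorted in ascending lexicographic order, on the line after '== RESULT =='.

Regress:
  G ∩ del = {}  (empty — regression defined)
  G \ add = {carry(b2,left), robot_in(rmB)} \ {carry(b2,left)} = {robot_in(rmB)}
  ∪ pre   = {robot_in(rmB)} ∪ {ball_in(b2,rmB), free(left), robot_in(rmB)}
          = {ball_in(b2,rmB), free(left), robot_in(rmB)}

== RESULT ==
["ball_in(b2,rmB)", "free(left)", "robot_in(rmB)"]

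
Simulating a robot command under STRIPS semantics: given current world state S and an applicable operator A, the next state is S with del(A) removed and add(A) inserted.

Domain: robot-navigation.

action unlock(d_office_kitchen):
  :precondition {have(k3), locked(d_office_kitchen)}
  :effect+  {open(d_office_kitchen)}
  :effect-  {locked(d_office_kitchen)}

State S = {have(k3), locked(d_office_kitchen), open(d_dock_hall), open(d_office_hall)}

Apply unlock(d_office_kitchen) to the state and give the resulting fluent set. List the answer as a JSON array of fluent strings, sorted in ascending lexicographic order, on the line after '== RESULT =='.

Compute (S \ del) ∪ add:
  pre ⊆ S: {have(k3), locked(d_office_kitchen)} ⊆ S  — applicable
  S \ del = {have(k3), open(d_dock_hall), open(d_office_hall)}
  ∪ add   = {have(k3), open(d_dock_hall), open(d_office_hall), open(d_office_kitchen)}

== RESULT ==
["have(k3)", "open(d_dock_hall)", "open(d_office_hall)", "open(d_office_kitchen)"]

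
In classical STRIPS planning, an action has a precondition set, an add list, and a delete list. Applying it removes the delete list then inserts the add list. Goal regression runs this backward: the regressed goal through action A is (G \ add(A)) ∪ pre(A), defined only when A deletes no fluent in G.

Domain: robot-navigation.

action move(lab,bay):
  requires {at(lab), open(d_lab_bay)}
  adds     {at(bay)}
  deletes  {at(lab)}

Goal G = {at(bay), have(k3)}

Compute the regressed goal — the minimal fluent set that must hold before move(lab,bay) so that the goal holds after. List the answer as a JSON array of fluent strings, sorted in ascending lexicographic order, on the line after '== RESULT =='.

Compute (G \ add) ∪ pre:
  G ∩ del = {}  (empty — regression defined)
  G \ add = {at(bay), have(k3)} \ {at(bay)} = {have(k3)}
  ∪ pre   = {have(k3)} ∪ {at(lab), open(d_lab_bay)}
          = {at(lab), have(k3), open(d_lab_bay)}

== RESULT ==
["at(lab)", "have(k3)", "open(d_lab_bay)"]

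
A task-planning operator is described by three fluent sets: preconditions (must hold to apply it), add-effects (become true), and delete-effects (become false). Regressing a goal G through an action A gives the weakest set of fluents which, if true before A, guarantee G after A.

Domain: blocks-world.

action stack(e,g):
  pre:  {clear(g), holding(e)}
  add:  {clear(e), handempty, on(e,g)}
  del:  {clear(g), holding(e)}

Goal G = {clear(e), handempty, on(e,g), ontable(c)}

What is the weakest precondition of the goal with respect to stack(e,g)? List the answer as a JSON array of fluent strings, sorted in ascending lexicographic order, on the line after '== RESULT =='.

Regress:
  G ∩ del = {}  (empty — regression defined)
  G \ add = {clear(e), handempty, on(e,g), ontable(c)} \ {clear(e), handempty, on(e,g)} = {ontable(c)}
  ∪ pre   = {ontable(c)} ∪ {clear(g), holding(e)}
          = {clear(g), holding(e), ontable(c)}

== RESULT ==
["clear(g)", "holding(e)", "ontable(c)"]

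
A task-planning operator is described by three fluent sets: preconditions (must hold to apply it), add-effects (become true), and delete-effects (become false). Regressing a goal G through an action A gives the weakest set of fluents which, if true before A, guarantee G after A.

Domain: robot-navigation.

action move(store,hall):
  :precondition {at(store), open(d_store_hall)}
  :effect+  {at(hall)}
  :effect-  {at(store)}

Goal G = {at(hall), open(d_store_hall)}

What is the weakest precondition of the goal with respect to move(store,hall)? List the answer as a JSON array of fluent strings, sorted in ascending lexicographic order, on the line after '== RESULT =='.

Regress:
  G ∩ del = {}  (empty — regression defined)
  G \ add = {at(hall), open(d_store_hall)} \ {at(hall)} = {open(d_store_hall)}
  ∪ pre   = {open(d_store_hall)} ∪ {at(store), open(d_store_hall)}
          = {at(store), open(d_store_hall)}

== RESULT ==
["at(store)", "open(d_store_hall)"]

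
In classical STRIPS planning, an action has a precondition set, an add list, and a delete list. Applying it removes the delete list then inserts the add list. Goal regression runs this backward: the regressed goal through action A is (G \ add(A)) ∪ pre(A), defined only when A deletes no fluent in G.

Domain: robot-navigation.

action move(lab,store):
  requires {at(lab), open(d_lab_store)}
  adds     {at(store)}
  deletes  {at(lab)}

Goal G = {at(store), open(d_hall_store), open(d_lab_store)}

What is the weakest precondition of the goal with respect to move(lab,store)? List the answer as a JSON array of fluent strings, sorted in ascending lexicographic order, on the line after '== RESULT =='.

Regress:
  G ∩ del = {}  (empty — regression defined)
  G \ add = {at(store), open(d_hall_store), open(d_lab_store)} \ {at(store)} = {open(d_hall_store), open(d_lab_store)}
  ∪ pre   = {open(d_hall_store), open(d_lab_store)} ∪ {at(lab), open(d_lab_store)}
          = {at(lab), open(d_hall_store), open(d_lab_store)}

== RESULT ==
["at(lab)", "open(d_hall_store)", "open(d_lab_store)"]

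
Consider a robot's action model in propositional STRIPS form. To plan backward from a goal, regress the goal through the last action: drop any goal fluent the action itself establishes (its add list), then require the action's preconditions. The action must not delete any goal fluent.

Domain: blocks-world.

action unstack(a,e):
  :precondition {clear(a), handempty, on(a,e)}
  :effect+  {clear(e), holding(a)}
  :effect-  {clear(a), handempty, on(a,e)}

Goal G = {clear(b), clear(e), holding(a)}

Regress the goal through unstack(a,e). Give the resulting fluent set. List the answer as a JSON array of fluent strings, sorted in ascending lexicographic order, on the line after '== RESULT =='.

Regress:
  G ∩ del = {}  (empty — regression defined)
  G \ add = {clear(b), clear(e), holding(a)} \ {clear(e), holding(a)} = {clear(b)}
  ∪ pre   = {clear(b)} ∪ {clear(a), handempty, on(a,e)}
          = {clear(a), clear(b), handempty, on(a,e)}

== RESULT ==
["clear(a)", "clear(b)", "handempty", "on(a,e)"]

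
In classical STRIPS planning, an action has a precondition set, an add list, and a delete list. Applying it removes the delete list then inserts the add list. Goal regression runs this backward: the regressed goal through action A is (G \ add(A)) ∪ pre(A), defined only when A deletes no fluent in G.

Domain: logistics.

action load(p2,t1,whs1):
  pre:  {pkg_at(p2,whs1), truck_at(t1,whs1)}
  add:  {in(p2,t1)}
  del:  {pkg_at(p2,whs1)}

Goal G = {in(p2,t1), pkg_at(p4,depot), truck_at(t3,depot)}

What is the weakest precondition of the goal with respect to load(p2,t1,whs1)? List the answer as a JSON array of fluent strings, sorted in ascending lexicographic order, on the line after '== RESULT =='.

Regress:
  G ∩ del = {}  (empty — regression defined)
  G \ add = {in(p2,t1), pkg_at(p4,depot), truck_at(t3,depot)} \ {in(p2,t1)} = {pkg_at(p4,depot), truck_at(t3,depot)}
  ∪ pre   = {pkg_at(p4,depot), truck_at(t3,depot)} ∪ {pkg_at(p2,whs1), truck_at(t1,whs1)}
          = {pkg_at(p2,whs1), pkg_at(p4,depot), truck_at(t1,whs1), truck_at(t3,depot)}

== RESULT ==
["pkg_at(p2,whs1)", "pkg_at(p4,depot)", "truck_at(t1,whs1)", "truck_at(t3,depot)"]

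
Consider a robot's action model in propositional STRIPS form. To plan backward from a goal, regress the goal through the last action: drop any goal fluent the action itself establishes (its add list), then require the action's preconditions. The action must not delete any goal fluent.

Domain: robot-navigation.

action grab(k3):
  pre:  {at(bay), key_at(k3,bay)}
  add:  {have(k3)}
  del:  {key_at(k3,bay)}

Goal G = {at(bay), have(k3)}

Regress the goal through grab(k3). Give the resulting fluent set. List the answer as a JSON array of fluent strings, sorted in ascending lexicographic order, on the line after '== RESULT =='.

Regress:
  G ∩ del = {}  (empty — regression defined)
  G \ add = {at(bay), have(k3)} \ {have(k3)} = {at(bay)}
  ∪ pre   = {at(bay)} ∪ {at(bay), key_at(k3,bay)}
          = {at(bay), key_at(k3,bay)}

== RESULT ==
["at(bay)", "key_at(k3,bay)"]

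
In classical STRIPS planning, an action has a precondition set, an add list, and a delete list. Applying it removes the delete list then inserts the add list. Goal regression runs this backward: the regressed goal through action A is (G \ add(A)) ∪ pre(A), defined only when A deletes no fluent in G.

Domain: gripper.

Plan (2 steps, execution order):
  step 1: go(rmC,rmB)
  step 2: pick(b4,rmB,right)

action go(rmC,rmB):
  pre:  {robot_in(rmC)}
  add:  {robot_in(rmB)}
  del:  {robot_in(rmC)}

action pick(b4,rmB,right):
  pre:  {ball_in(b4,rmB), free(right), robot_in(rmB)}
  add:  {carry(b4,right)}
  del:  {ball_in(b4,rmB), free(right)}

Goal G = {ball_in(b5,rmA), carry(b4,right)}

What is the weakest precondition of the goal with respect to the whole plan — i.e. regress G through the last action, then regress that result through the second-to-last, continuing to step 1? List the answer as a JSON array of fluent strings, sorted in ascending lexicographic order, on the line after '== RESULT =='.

Regress step by step:
  through step 2 (pick(b4,rmB,right)): drop {carry(b4,right)}, keep {ball_in(b5,rmA)}, require {ball_in(b4,rmB), free(right), robot_in(rmB)}
    → {ball_in(b4,rmB), ball_in(b5,rmA), free(right), robot_in(rmB)}
  through step 1 (go(rmC,rmB)): drop {robot_in(rmB)}, keep {ball_in(b4,rmB), ball_in(b5,rmA), free(right)}, require {robot_in(rmC)}
    → {ball_in(b4,rmB), ball_in(b5,rmA), free(right), robot_in(rmC)}

== RESULT ==
["ball_in(b4,rmB)", "ball_in(b5,rmA)", "free(right)", "robot_in(rmC)"]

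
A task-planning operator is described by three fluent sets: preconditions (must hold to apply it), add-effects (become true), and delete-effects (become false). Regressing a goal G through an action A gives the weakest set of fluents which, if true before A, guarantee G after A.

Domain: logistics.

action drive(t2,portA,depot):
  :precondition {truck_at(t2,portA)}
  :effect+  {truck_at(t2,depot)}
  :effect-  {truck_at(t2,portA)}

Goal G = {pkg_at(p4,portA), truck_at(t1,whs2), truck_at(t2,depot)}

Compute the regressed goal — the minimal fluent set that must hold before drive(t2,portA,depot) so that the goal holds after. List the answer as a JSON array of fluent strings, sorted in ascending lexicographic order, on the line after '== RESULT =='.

Compute (G \ add) ∪ pre:
  G ∩ del = {}  (empty — regression defined)
  G \ add = {pkg_at(p4,portA), truck_at(t1,whs2), truck_at(t2,depot)} \ {truck_at(t2,depot)} = {pkg_at(p4,portA), truck_at(t1,whs2)}
  ∪ pre   = {pkg_at(p4,portA), truck_at(t1,whs2)} ∪ {truck_at(t2,portA)}
          = {pkg_at(p4,portA), truck_at(t1,whs2), truck_at(t2,portA)}

== RESULT ==
["pkg_at(p4,portA)", "truck_at(t1,whs2)", "truck_at(t2,portA)"]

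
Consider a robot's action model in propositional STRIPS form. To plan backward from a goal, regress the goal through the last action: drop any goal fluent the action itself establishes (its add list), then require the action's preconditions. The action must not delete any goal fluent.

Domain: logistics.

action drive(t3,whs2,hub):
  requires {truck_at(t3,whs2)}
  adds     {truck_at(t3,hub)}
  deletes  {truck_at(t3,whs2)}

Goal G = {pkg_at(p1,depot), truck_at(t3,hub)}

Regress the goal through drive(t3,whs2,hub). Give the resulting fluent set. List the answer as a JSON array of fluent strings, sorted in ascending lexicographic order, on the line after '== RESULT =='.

Compute (G \ add) ∪ pre:
  G ∩ del = {}  (empty — regression defined)
  G \ add = {pkg_at(p1,depot), truck_at(t3,hub)} \ {truck_at(t3,hub)} = {pkg_at(p1,depot)}
  ∪ pre   = {pkg_at(p1,depot)} ∪ {truck_at(t3,whs2)}
          = {pkg_at(p1,depot), truck_at(t3,whs2)}

== RESULT ==
["pkg_at(p1,depot)", "truck_at(t3,whs2)"]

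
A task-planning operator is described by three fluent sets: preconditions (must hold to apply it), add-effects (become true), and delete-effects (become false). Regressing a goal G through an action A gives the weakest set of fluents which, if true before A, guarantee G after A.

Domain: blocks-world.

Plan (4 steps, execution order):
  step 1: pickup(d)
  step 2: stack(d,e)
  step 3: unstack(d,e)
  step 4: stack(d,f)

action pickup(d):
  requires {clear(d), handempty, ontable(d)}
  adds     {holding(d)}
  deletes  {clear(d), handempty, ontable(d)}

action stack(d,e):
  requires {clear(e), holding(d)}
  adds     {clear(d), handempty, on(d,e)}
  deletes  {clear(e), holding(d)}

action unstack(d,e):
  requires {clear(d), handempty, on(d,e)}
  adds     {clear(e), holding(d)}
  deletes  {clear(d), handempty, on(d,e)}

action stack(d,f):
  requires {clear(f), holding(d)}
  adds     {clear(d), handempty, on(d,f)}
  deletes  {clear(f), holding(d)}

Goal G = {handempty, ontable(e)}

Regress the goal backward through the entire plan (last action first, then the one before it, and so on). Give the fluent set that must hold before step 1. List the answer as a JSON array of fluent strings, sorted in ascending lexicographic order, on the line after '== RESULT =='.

Regress step by step:
  through step 4 (stack(d,f)): drop {handempty}, keep {ontable(e)}, require {clear(f), holding(d)}
    → {clear(f), holding(d), ontable(e)}
  through step 3 (unstack(d,e)): drop {holding(d)}, keep {clear(f), ontable(e)}, require {clear(d), handempty, on(d,e)}
    → {clear(d), clear(f), handempty, on(d,e), ontable(e)}
  through step 2 (stack(d,e)): drop {clear(d), handempty, on(d,e)}, keep {clear(f), ontable(e)}, require {clear(e), holding(d)}
    → {clear(e), clear(f), holding(d), ontable(e)}
  through step 1 (pickup(d)): drop {holding(d)}, keep {clear(e), clear(f), ontable(e)}, require {clear(d), handempty, ontable(d)}
    → {clear(d), clear(e), clear(f), handempty, ontable(d), ontable(e)}

== RESULT ==
["clear(d)", "clear(e)", "clear(f)", "handempty", "ontable(d)", "ontable(e)"]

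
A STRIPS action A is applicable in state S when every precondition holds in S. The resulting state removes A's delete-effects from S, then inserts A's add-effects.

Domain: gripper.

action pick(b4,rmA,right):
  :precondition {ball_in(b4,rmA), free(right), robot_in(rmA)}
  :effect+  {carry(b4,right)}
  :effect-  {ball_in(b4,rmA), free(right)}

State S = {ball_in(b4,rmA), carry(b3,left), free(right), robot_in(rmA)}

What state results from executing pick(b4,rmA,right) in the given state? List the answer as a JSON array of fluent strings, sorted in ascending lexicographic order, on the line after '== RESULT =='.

Progress:
  pre ⊆ S: {ball_in(b4,rmA), free(right), robot_in(rmA)} ⊆ S  — applicable
  S \ del = {carry(b3,left), robot_in(rmA)}
  ∪ add   = {carry(b3,left), carry(b4,right), robot_in(rmA)}

== RESULT ==
["carry(b3,left)", "carry(b4,right)", "robot_in(rmA)"]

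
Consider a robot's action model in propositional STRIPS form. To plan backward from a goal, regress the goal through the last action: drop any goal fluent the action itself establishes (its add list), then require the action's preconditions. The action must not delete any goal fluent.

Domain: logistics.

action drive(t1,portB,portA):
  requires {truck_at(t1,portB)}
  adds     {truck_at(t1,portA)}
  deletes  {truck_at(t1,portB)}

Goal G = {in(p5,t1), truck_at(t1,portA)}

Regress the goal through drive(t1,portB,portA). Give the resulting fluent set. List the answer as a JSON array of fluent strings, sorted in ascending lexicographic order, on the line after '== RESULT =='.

Compute (G \ add) ∪ pre:
  G ∩ del = {}  (empty — regression defined)
  G \ add = {in(p5,t1), truck_at(t1,portA)} \ {truck_at(t1,portA)} = {in(p5,t1)}
  ∪ pre   = {in(p5,t1)} ∪ {truck_at(t1,portB)}
          = {in(p5,t1), truck_at(t1,portB)}

== RESULT ==
["in(p5,t1)", "truck_at(t1,portB)"]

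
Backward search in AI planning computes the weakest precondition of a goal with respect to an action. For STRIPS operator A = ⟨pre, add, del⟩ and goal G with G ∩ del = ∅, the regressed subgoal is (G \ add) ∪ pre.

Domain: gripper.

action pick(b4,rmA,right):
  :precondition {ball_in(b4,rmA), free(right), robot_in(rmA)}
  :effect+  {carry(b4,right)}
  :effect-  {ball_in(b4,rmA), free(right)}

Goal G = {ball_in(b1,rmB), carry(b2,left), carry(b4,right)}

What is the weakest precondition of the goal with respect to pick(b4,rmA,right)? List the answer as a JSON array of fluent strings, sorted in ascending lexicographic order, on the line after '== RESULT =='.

Regress:
  G ∩ del = {}  (empty — regression defined)
  G \ add = {ball_in(b1,rmB), carry(b2,left), carry(b4,right)} \ {carry(b4,right)} = {ball_in(b1,rmB), carry(b2,left)}
  ∪ pre   = {ball_in(b1,rmB), carry(b2,left)} ∪ {ball_in(b4,rmA), free(right), robot_in(rmA)}
          = {ball_in(b1,rmB), ball_in(b4,rmA), carry(b2,left), free(right), robot_in(rmA)}

== RESULT ==
["ball_in(b1,rmB)", "ball_in(b4,rmA)", "carry(b2,left)", "free(right)", "robot_in(rmA)"]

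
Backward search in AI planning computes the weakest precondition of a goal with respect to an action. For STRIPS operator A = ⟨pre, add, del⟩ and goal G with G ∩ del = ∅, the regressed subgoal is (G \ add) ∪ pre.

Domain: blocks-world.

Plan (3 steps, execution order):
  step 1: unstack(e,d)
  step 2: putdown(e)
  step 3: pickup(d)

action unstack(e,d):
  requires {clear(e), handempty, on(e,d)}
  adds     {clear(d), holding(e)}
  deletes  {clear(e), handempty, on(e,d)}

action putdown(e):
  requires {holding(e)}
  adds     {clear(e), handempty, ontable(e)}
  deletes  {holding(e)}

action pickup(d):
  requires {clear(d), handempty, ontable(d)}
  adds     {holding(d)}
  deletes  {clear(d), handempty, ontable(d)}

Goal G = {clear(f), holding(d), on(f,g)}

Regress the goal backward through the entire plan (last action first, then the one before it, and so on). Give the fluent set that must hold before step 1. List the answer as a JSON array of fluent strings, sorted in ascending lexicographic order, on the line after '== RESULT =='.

Work backward from the goal:
  through step 3 (pickup(d)): drop {holding(d)}, keep {clear(f), on(f,g)}, require {clear(d), handempty, ontable(d)}
    → {clear(d), clear(f), handempty, on(f,g), ontable(d)}
  through step 2 (putdown(e)): drop {handempty}, keep {clear(d), clear(f), on(f,g), ontable(d)}, require {holding(e)}
    → {clear(d), clear(f), holding(e), on(f,g), ontable(d)}
  through step 1 (unstack(e,d)): drop {clear(d), holding(e)}, keep {clear(f), on(f,g), ontable(d)}, require {clear(e), handempty, on(e,d)}
    → {clear(e), clear(f), handempty, on(e,d), on(f,g), ontable(d)}

== RESULT ==
["clear(e)", "clear(f)", "handempty", "on(e,d)", "on(f,g)", "ontable(d)"]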